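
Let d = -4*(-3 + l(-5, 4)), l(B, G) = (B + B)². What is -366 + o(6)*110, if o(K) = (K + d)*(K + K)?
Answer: -504606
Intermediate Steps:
l(B, G) = 4*B² (l(B, G) = (2*B)² = 4*B²)
d = -388 (d = -4*(-3 + 4*(-5)²) = -4*(-3 + 4*25) = -4*(-3 + 100) = -4*97 = -388)
o(K) = 2*K*(-388 + K) (o(K) = (K - 388)*(K + K) = (-388 + K)*(2*K) = 2*K*(-388 + K))
-366 + o(6)*110 = -366 + (2*6*(-388 + 6))*110 = -366 + (2*6*(-382))*110 = -366 - 4584*110 = -366 - 504240 = -504606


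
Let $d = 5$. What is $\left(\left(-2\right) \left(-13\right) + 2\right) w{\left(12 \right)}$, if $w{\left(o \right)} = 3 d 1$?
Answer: $420$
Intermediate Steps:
$w{\left(o \right)} = 15$ ($w{\left(o \right)} = 3 \cdot 5 \cdot 1 = 15 \cdot 1 = 15$)
$\left(\left(-2\right) \left(-13\right) + 2\right) w{\left(12 \right)} = \left(\left(-2\right) \left(-13\right) + 2\right) 15 = \left(26 + 2\right) 15 = 28 \cdot 15 = 420$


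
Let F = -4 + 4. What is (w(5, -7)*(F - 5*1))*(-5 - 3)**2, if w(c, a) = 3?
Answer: -960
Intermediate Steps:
F = 0
(w(5, -7)*(F - 5*1))*(-5 - 3)**2 = (3*(0 - 5*1))*(-5 - 3)**2 = (3*(0 - 5))*(-8)**2 = (3*(-5))*64 = -15*64 = -960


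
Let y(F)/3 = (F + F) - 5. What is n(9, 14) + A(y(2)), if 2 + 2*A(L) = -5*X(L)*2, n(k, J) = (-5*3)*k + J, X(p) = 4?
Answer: -142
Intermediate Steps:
y(F) = -15 + 6*F (y(F) = 3*((F + F) - 5) = 3*(2*F - 5) = 3*(-5 + 2*F) = -15 + 6*F)
n(k, J) = J - 15*k (n(k, J) = -15*k + J = J - 15*k)
A(L) = -21 (A(L) = -1 + (-5*4*2)/2 = -1 + (-20*2)/2 = -1 + (1/2)*(-40) = -1 - 20 = -21)
n(9, 14) + A(y(2)) = (14 - 15*9) - 21 = (14 - 135) - 21 = -121 - 21 = -142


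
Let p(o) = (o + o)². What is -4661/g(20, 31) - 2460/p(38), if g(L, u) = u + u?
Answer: -3384307/44764 ≈ -75.603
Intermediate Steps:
g(L, u) = 2*u
p(o) = 4*o² (p(o) = (2*o)² = 4*o²)
-4661/g(20, 31) - 2460/p(38) = -4661/(2*31) - 2460/(4*38²) = -4661/62 - 2460/(4*1444) = -4661*1/62 - 2460/5776 = -4661/62 - 2460*1/5776 = -4661/62 - 615/1444 = -3384307/44764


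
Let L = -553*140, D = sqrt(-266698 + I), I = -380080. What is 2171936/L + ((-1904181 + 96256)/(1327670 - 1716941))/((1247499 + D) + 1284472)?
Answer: (-211367924664*sqrt(646778) + 535177420587044369*I)/(7534340205*(sqrt(646778) - 2531971*I)) ≈ -28.054 - 5.8571e-10*I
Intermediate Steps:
D = I*sqrt(646778) (D = sqrt(-266698 - 380080) = sqrt(-646778) = I*sqrt(646778) ≈ 804.22*I)
L = -77420
2171936/L + ((-1904181 + 96256)/(1327670 - 1716941))/((1247499 + D) + 1284472) = 2171936/(-77420) + ((-1904181 + 96256)/(1327670 - 1716941))/((1247499 + I*sqrt(646778)) + 1284472) = 2171936*(-1/77420) + (-1807925/(-389271))/(2531971 + I*sqrt(646778)) = -542984/19355 + (-1807925*(-1/389271))/(2531971 + I*sqrt(646778)) = -542984/19355 + 1807925/(389271*(2531971 + I*sqrt(646778)))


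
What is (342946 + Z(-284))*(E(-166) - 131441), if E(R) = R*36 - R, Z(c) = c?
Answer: -47030702162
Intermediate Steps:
E(R) = 35*R (E(R) = 36*R - R = 35*R)
(342946 + Z(-284))*(E(-166) - 131441) = (342946 - 284)*(35*(-166) - 131441) = 342662*(-5810 - 131441) = 342662*(-137251) = -47030702162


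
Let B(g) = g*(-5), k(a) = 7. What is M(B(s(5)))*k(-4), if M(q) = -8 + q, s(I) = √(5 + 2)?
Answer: -56 - 35*√7 ≈ -148.60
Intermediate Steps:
s(I) = √7
B(g) = -5*g
M(B(s(5)))*k(-4) = (-8 - 5*√7)*7 = -56 - 35*√7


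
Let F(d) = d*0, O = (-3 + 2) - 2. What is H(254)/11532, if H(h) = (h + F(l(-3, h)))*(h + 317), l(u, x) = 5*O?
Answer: 72517/5766 ≈ 12.577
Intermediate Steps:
O = -3 (O = -1 - 2 = -3)
l(u, x) = -15 (l(u, x) = 5*(-3) = -15)
F(d) = 0
H(h) = h*(317 + h) (H(h) = (h + 0)*(h + 317) = h*(317 + h))
H(254)/11532 = (254*(317 + 254))/11532 = (254*571)*(1/11532) = 145034*(1/11532) = 72517/5766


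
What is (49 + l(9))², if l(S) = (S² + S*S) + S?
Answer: 48400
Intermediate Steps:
l(S) = S + 2*S² (l(S) = (S² + S²) + S = 2*S² + S = S + 2*S²)
(49 + l(9))² = (49 + 9*(1 + 2*9))² = (49 + 9*(1 + 18))² = (49 + 9*19)² = (49 + 171)² = 220² = 48400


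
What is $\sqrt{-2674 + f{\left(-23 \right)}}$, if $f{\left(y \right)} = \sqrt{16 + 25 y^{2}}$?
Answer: $\sqrt{-2674 + \sqrt{13241}} \approx 50.586 i$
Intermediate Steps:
$\sqrt{-2674 + f{\left(-23 \right)}} = \sqrt{-2674 + \sqrt{16 + 25 \left(-23\right)^{2}}} = \sqrt{-2674 + \sqrt{16 + 25 \cdot 529}} = \sqrt{-2674 + \sqrt{16 + 13225}} = \sqrt{-2674 + \sqrt{13241}}$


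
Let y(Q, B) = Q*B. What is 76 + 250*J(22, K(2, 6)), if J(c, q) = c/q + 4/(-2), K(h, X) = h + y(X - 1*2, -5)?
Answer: -6566/9 ≈ -729.56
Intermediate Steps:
y(Q, B) = B*Q
K(h, X) = 10 + h - 5*X (K(h, X) = h - 5*(X - 1*2) = h - 5*(X - 2) = h - 5*(-2 + X) = h + (10 - 5*X) = 10 + h - 5*X)
J(c, q) = -2 + c/q (J(c, q) = c/q + 4*(-½) = c/q - 2 = -2 + c/q)
76 + 250*J(22, K(2, 6)) = 76 + 250*(-2 + 22/(10 + 2 - 5*6)) = 76 + 250*(-2 + 22/(10 + 2 - 30)) = 76 + 250*(-2 + 22/(-18)) = 76 + 250*(-2 + 22*(-1/18)) = 76 + 250*(-2 - 11/9) = 76 + 250*(-29/9) = 76 - 7250/9 = -6566/9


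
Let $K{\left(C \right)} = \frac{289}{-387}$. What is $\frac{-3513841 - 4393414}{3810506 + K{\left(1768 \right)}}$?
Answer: $- \frac{3060107685}{1474665533} \approx -2.0751$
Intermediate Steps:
$K{\left(C \right)} = - \frac{289}{387}$ ($K{\left(C \right)} = 289 \left(- \frac{1}{387}\right) = - \frac{289}{387}$)
$\frac{-3513841 - 4393414}{3810506 + K{\left(1768 \right)}} = \frac{-3513841 - 4393414}{3810506 - \frac{289}{387}} = - \frac{7907255}{\frac{1474665533}{387}} = \left(-7907255\right) \frac{387}{1474665533} = - \frac{3060107685}{1474665533}$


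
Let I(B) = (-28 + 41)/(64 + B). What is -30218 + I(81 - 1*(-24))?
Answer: -392833/13 ≈ -30218.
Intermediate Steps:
I(B) = 13/(64 + B)
-30218 + I(81 - 1*(-24)) = -30218 + 13/(64 + (81 - 1*(-24))) = -30218 + 13/(64 + (81 + 24)) = -30218 + 13/(64 + 105) = -30218 + 13/169 = -30218 + 13*(1/169) = -30218 + 1/13 = -392833/13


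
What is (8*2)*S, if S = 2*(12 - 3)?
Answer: 288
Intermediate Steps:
S = 18 (S = 2*9 = 18)
(8*2)*S = (8*2)*18 = 16*18 = 288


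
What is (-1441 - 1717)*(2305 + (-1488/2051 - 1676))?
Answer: -4069370378/2051 ≈ -1.9841e+6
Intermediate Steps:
(-1441 - 1717)*(2305 + (-1488/2051 - 1676)) = -3158*(2305 + (-1488*1/2051 - 1676)) = -3158*(2305 + (-1488/2051 - 1676)) = -3158*(2305 - 3438964/2051) = -3158*1288591/2051 = -4069370378/2051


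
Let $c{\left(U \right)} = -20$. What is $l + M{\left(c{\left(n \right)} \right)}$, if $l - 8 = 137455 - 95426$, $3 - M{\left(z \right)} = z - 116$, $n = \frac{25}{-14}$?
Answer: $42176$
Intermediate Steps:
$n = - \frac{25}{14}$ ($n = 25 \left(- \frac{1}{14}\right) = - \frac{25}{14} \approx -1.7857$)
$M{\left(z \right)} = 119 - z$ ($M{\left(z \right)} = 3 - \left(z - 116\right) = 3 - \left(-116 + z\right) = 119 - z$)
$l = 42037$ ($l = 8 + \left(137455 - 95426\right) = 8 + 42029 = 42037$)
$l + M{\left(c{\left(n \right)} \right)} = 42037 + \left(119 - -20\right) = 42037 + \left(119 + 20\right) = 42037 + 139 = 42176$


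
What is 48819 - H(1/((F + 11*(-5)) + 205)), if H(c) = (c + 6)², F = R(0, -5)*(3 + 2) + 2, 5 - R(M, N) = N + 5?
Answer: 1528320482/31329 ≈ 48783.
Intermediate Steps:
R(M, N) = -N (R(M, N) = 5 - (N + 5) = 5 - (5 + N) = 5 + (-5 - N) = -N)
F = 27 (F = (-1*(-5))*(3 + 2) + 2 = 5*5 + 2 = 25 + 2 = 27)
H(c) = (6 + c)²
48819 - H(1/((F + 11*(-5)) + 205)) = 48819 - (6 + 1/((27 + 11*(-5)) + 205))² = 48819 - (6 + 1/((27 - 55) + 205))² = 48819 - (6 + 1/(-28 + 205))² = 48819 - (6 + 1/177)² = 48819 - (1063/177)² = 48819 - 1*1129969/31329 = 48819 - 1129969/31329 = 1528320482/31329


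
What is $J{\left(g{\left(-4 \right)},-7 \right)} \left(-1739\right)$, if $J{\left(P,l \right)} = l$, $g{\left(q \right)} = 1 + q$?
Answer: $12173$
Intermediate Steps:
$J{\left(g{\left(-4 \right)},-7 \right)} \left(-1739\right) = \left(-7\right) \left(-1739\right) = 12173$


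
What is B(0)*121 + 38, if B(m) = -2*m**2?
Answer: 38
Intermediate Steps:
B(0)*121 + 38 = -2*0**2*121 + 38 = -2*0*121 + 38 = 0*121 + 38 = 0 + 38 = 38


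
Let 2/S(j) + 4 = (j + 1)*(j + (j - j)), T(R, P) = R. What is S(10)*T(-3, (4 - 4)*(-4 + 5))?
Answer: -3/53 ≈ -0.056604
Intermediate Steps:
S(j) = 2/(-4 + j*(1 + j)) (S(j) = 2/(-4 + (j + 1)*(j + (j - j))) = 2/(-4 + (1 + j)*(j + 0)) = 2/(-4 + (1 + j)*j) = 2/(-4 + j*(1 + j)))
S(10)*T(-3, (4 - 4)*(-4 + 5)) = (2/(-4 + 10 + 10²))*(-3) = (2/(-4 + 10 + 100))*(-3) = (2/106)*(-3) = (2*(1/106))*(-3) = (1/53)*(-3) = -3/53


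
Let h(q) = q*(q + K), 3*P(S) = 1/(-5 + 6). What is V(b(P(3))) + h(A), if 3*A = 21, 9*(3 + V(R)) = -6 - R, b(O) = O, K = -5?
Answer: 278/27 ≈ 10.296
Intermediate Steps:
P(S) = ⅓ (P(S) = 1/(3*(-5 + 6)) = (⅓)/1 = (⅓)*1 = ⅓)
V(R) = -11/3 - R/9 (V(R) = -3 + (-6 - R)/9 = -3 + (-⅔ - R/9) = -11/3 - R/9)
A = 7 (A = (⅓)*21 = 7)
h(q) = q*(-5 + q) (h(q) = q*(q - 5) = q*(-5 + q))
V(b(P(3))) + h(A) = (-11/3 - ⅑*⅓) + 7*(-5 + 7) = (-11/3 - 1/27) + 7*2 = -100/27 + 14 = 278/27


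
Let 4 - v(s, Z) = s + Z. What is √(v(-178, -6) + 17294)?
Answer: √17482 ≈ 132.22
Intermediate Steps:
v(s, Z) = 4 - Z - s (v(s, Z) = 4 - (s + Z) = 4 - (Z + s) = 4 + (-Z - s) = 4 - Z - s)
√(v(-178, -6) + 17294) = √((4 - 1*(-6) - 1*(-178)) + 17294) = √((4 + 6 + 178) + 17294) = √(188 + 17294) = √17482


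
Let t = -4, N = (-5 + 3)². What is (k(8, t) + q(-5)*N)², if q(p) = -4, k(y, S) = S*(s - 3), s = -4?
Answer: 144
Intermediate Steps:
N = 4 (N = (-2)² = 4)
k(y, S) = -7*S (k(y, S) = S*(-4 - 3) = S*(-7) = -7*S)
(k(8, t) + q(-5)*N)² = (-7*(-4) - 4*4)² = (28 - 16)² = 12² = 144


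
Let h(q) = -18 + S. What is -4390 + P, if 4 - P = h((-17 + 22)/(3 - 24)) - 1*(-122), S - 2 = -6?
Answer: -4486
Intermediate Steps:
S = -4 (S = 2 - 6 = -4)
h(q) = -22 (h(q) = -18 - 4 = -22)
P = -96 (P = 4 - (-22 - 1*(-122)) = 4 - (-22 + 122) = 4 - 1*100 = 4 - 100 = -96)
-4390 + P = -4390 - 96 = -4486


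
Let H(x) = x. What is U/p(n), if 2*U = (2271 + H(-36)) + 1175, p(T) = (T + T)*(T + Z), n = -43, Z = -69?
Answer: 1705/9632 ≈ 0.17701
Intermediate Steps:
p(T) = 2*T*(-69 + T) (p(T) = (T + T)*(T - 69) = (2*T)*(-69 + T) = 2*T*(-69 + T))
U = 1705 (U = ((2271 - 36) + 1175)/2 = (2235 + 1175)/2 = (1/2)*3410 = 1705)
U/p(n) = 1705/((2*(-43)*(-69 - 43))) = 1705/((2*(-43)*(-112))) = 1705/9632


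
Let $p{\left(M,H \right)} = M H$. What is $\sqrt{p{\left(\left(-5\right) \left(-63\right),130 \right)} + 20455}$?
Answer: $\sqrt{61405} \approx 247.8$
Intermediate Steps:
$p{\left(M,H \right)} = H M$
$\sqrt{p{\left(\left(-5\right) \left(-63\right),130 \right)} + 20455} = \sqrt{130 \left(\left(-5\right) \left(-63\right)\right) + 20455} = \sqrt{130 \cdot 315 + 20455} = \sqrt{40950 + 20455} = \sqrt{61405}$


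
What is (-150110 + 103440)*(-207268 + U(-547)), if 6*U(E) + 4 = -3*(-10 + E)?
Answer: 28980693235/3 ≈ 9.6602e+9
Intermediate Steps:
U(E) = 13/3 - E/2 (U(E) = -⅔ + (-3*(-10 + E))/6 = -⅔ + (30 - 3*E)/6 = -⅔ + (5 - E/2) = 13/3 - E/2)
(-150110 + 103440)*(-207268 + U(-547)) = (-150110 + 103440)*(-207268 + (13/3 - ½*(-547))) = -46670*(-207268 + (13/3 + 547/2)) = -46670*(-207268 + 1667/6) = -46670*(-1241941/6) = 28980693235/3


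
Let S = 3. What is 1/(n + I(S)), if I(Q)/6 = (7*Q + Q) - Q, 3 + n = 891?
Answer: 1/1014 ≈ 0.00098619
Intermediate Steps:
n = 888 (n = -3 + 891 = 888)
I(Q) = 42*Q (I(Q) = 6*((7*Q + Q) - Q) = 6*(8*Q - Q) = 6*(7*Q) = 42*Q)
1/(n + I(S)) = 1/(888 + 42*3) = 1/(888 + 126) = 1/1014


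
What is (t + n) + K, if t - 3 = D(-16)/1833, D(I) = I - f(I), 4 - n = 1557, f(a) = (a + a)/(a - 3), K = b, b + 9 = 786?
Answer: -8973869/11609 ≈ -773.01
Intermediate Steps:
b = 777 (b = -9 + 786 = 777)
K = 777
f(a) = 2*a/(-3 + a) (f(a) = (2*a)/(-3 + a) = 2*a/(-3 + a))
n = -1553 (n = 4 - 1*1557 = 4 - 1557 = -1553)
D(I) = I - 2*I/(-3 + I)
t = 34715/11609 (t = 3 - 16*(-5 - 16)/(-3 - 16)/1833 = 3 - 16*(-21)/(-19)*(1/1833) = 3 - 16*(-1/19)*(-21)*(1/1833) = 3 - 336/19*1/1833 = 3 - 112/11609 = 34715/11609 ≈ 2.9904)
(t + n) + K = (34715/11609 - 1553) + 777 = -17994062/11609 + 777 = -8973869/11609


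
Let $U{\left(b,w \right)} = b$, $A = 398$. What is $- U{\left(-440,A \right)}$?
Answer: $440$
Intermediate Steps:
$- U{\left(-440,A \right)} = \left(-1\right) \left(-440\right) = 440$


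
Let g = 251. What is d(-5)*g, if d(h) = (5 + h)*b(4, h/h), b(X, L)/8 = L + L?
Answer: 0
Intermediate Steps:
b(X, L) = 16*L (b(X, L) = 8*(L + L) = 8*(2*L) = 16*L)
d(h) = 80 + 16*h (d(h) = (5 + h)*(16*(h/h)) = (5 + h)*(16*1) = (5 + h)*16 = 80 + 16*h)
d(-5)*g = (80 + 16*(-5))*251 = (80 - 80)*251 = 0*251 = 0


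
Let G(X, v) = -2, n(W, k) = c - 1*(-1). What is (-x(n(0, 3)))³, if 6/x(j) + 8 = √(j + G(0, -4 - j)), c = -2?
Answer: 216/(8 - I*√3)³ ≈ 0.316 + 0.2351*I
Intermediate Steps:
n(W, k) = -1 (n(W, k) = -2 - 1*(-1) = -2 + 1 = -1)
x(j) = 6/(-8 + √(-2 + j)) (x(j) = 6/(-8 + √(j - 2)) = 6/(-8 + √(-2 + j)))
(-x(n(0, 3)))³ = (-6/(-8 + √(-2 - 1)))³ = (-6/(-8 + √(-3)))³ = (-6/(-8 + I*√3))³ = -216/(-8 + I*√3)³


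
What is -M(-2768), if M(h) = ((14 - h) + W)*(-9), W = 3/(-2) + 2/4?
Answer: 25029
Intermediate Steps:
W = -1 (W = 3*(-1/2) + 2*(1/4) = -3/2 + 1/2 = -1)
M(h) = -117 + 9*h (M(h) = ((14 - h) - 1)*(-9) = (13 - h)*(-9) = -117 + 9*h)
-M(-2768) = -(-117 + 9*(-2768)) = -(-117 - 24912) = -1*(-25029) = 25029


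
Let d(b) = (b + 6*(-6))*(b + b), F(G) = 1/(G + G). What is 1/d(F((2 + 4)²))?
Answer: -2592/2591 ≈ -1.0004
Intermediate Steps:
F(G) = 1/(2*G)
d(b) = 2*b*(-36 + b) (d(b) = (b - 36)*(2*b) = (-36 + b)*(2*b) = 2*b*(-36 + b))
1/d(F((2 + 4)²)) = 1/(2*(1/(2*((2 + 4)²)))*(-36 + 1/(2*((2 + 4)²)))) = 1/(2*(1/(2*(6²)))*(-36 + 1/(2*(6²)))) = 1/(2*((½)/36)*(-36 + (½)/36)) = 1/(2*((½)*(1/36))*(-36 + (½)*(1/36))) = 1/(2*(1/72)*(-36 + 1/72)) = 1/(2*(1/72)*(-2591/72)) = 1/(-2591/2592) = -2592/2591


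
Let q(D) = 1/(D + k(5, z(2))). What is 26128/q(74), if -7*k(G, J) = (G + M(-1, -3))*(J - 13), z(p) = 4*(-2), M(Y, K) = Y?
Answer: 2247008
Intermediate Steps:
z(p) = -8
k(G, J) = -(-1 + G)*(-13 + J)/7 (k(G, J) = -(G - 1)*(J - 13)/7 = -(-1 + G)*(-13 + J)/7)
q(D) = 1/(12 + D) (q(D) = 1/(D + (-13/7 + (⅐)*(-8) + (13/7)*5 - ⅐*5*(-8))) = 1/(D + (-13/7 - 8/7 + 65/7 + 40/7)) = 1/(D + 12) = 1/(12 + D))
26128/q(74) = 26128/(1/(12 + 74)) = 26128/(1/86) = 26128*86 = 2247008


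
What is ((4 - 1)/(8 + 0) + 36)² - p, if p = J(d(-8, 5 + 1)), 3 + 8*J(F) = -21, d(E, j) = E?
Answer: 84873/64 ≈ 1326.1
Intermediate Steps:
J(F) = -3 (J(F) = -3/8 + (⅛)*(-21) = -3/8 - 21/8 = -3)
p = -3
((4 - 1)/(8 + 0) + 36)² - p = ((4 - 1)/(8 + 0) + 36)² - 1*(-3) = (3/8 + 36)² + 3 = (291/8)² + 3 = 84681/64 + 3 = 84873/64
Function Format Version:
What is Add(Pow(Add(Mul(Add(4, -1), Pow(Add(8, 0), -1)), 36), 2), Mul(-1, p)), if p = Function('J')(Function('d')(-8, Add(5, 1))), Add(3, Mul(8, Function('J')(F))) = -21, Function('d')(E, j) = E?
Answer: Rational(84873, 64) ≈ 1326.1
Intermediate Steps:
Function('J')(F) = -3 (Function('J')(F) = Add(Rational(-3, 8), Mul(Rational(1, 8), -21)) = Add(Rational(-3, 8), Rational(-21, 8)) = -3)
p = -3
Add(Pow(Add(Mul(Add(4, -1), Pow(Add(8, 0), -1)), 36), 2), Mul(-1, p)) = Add(Pow(Add(Mul(Add(4, -1), Pow(Add(8, 0), -1)), 36), 2), Mul(-1, -3)) = Add(Pow(Add(Mul(3, Pow(8, -1)), 36), 2), 3) = Add(Pow(Add(Mul(3, Rational(1, 8)), 36), 2), 3) = Add(Pow(Add(Rational(3, 8), 36), 2), 3) = Add(Pow(Rational(291, 8), 2), 3) = Add(Rational(84681, 64), 3) = Rational(84873, 64)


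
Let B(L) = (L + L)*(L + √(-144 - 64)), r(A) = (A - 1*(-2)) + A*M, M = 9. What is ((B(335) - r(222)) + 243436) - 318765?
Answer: 146899 + 2680*I*√13 ≈ 1.469e+5 + 9662.9*I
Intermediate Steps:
r(A) = 2 + 10*A (r(A) = (A - 1*(-2)) + A*9 = (A + 2) + 9*A = (2 + A) + 9*A = 2 + 10*A)
B(L) = 2*L*(L + 4*I*√13) (B(L) = (2*L)*(L + √(-208)) = (2*L)*(L + 4*I*√13) = 2*L*(L + 4*I*√13))
((B(335) - r(222)) + 243436) - 318765 = ((2*335*(335 + 4*I*√13) - (2 + 10*222)) + 243436) - 318765 = (((224450 + 2680*I*√13) - (2 + 2220)) + 243436) - 318765 = (((224450 + 2680*I*√13) - 1*2222) + 243436) - 318765 = (((224450 + 2680*I*√13) - 2222) + 243436) - 318765 = ((222228 + 2680*I*√13) + 243436) - 318765 = (465664 + 2680*I*√13) - 318765 = 146899 + 2680*I*√13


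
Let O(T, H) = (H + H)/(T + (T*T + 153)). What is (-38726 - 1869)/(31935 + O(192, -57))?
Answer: -503499785/396089767 ≈ -1.2712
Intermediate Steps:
O(T, H) = 2*H/(153 + T + T**2) (O(T, H) = (2*H)/(T + (T**2 + 153)) = (2*H)/(T + (153 + T**2)) = (2*H)/(153 + T + T**2) = 2*H/(153 + T + T**2))
(-38726 - 1869)/(31935 + O(192, -57)) = (-38726 - 1869)/(31935 + 2*(-57)/(153 + 192 + 192**2)) = -40595/(31935 + 2*(-57)/(153 + 192 + 36864)) = -40595/(31935 + 2*(-57)/37209) = -40595/(31935 + 2*(-57)*(1/37209)) = -40595/(31935 - 38/12403) = -40595/396089767/12403 = -40595*12403/396089767 = -503499785/396089767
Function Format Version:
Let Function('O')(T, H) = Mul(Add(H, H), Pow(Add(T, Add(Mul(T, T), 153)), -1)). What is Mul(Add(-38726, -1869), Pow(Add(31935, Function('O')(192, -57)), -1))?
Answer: Rational(-503499785, 396089767) ≈ -1.2712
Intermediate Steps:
Function('O')(T, H) = Mul(2, H, Pow(Add(153, T, Pow(T, 2)), -1)) (Function('O')(T, H) = Mul(Mul(2, H), Pow(Add(T, Add(Pow(T, 2), 153)), -1)) = Mul(Mul(2, H), Pow(Add(T, Add(153, Pow(T, 2))), -1)) = Mul(Mul(2, H), Pow(Add(153, T, Pow(T, 2)), -1)) = Mul(2, H, Pow(Add(153, T, Pow(T, 2)), -1)))
Mul(Add(-38726, -1869), Pow(Add(31935, Function('O')(192, -57)), -1)) = Mul(Add(-38726, -1869), Pow(Add(31935, Mul(2, -57, Pow(Add(153, 192, Pow(192, 2)), -1))), -1)) = Mul(-40595, Pow(Add(31935, Mul(2, -57, Pow(Add(153, 192, 36864), -1))), -1)) = Mul(-40595, Pow(Add(31935, Mul(2, -57, Pow(37209, -1))), -1)) = Mul(-40595, Pow(Add(31935, Mul(2, -57, Rational(1, 37209))), -1)) = Mul(-40595, Pow(Add(31935, Rational(-38, 12403)), -1)) = Mul(-40595, Pow(Rational(396089767, 12403), -1)) = Mul(-40595, Rational(12403, 396089767)) = Rational(-503499785, 396089767)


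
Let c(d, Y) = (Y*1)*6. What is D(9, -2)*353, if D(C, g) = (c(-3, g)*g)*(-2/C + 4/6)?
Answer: 11296/3 ≈ 3765.3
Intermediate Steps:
c(d, Y) = 6*Y (c(d, Y) = Y*6 = 6*Y)
D(C, g) = 6*g**2*(2/3 - 2/C) (D(C, g) = ((6*g)*g)*(-2/C + 4/6) = (6*g**2)*(-2/C + 4*(1/6)) = (6*g**2)*(-2/C + 2/3) = (6*g**2)*(2/3 - 2/C) = 6*g**2*(2/3 - 2/C))
D(9, -2)*353 = (4*(-2)**2*(-3 + 9)/9)*353 = (4*(1/9)*4*6)*353 = (32/3)*353 = 11296/3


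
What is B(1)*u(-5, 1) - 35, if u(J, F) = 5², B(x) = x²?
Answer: -10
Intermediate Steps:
u(J, F) = 25
B(1)*u(-5, 1) - 35 = 1²*25 - 35 = 1*25 - 35 = 25 - 35 = -10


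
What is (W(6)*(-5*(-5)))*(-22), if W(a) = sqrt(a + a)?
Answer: -1100*sqrt(3) ≈ -1905.3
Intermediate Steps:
W(a) = sqrt(2)*sqrt(a) (W(a) = sqrt(2*a) = sqrt(2)*sqrt(a))
(W(6)*(-5*(-5)))*(-22) = ((sqrt(2)*sqrt(6))*(-5*(-5)))*(-22) = ((2*sqrt(3))*25)*(-22) = (50*sqrt(3))*(-22) = -1100*sqrt(3)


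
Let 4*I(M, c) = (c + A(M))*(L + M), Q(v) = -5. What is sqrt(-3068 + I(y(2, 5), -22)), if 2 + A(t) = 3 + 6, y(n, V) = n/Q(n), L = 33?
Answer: I*sqrt(12761)/2 ≈ 56.482*I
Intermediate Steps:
y(n, V) = -n/5 (y(n, V) = n/(-5) = n*(-1/5) = -n/5)
A(t) = 7 (A(t) = -2 + (3 + 6) = -2 + 9 = 7)
I(M, c) = (7 + c)*(33 + M)/4 (I(M, c) = ((c + 7)*(33 + M))/4 = ((7 + c)*(33 + M))/4 = (7 + c)*(33 + M)/4)
sqrt(-3068 + I(y(2, 5), -22)) = sqrt(-3068 + (231/4 + 7*(-1/5*2)/4 + (33/4)*(-22) + (1/4)*(-1/5*2)*(-22))) = sqrt(-3068 + (231/4 + (7/4)*(-2/5) - 363/2 + (1/4)*(-2/5)*(-22))) = sqrt(-3068 + (231/4 - 7/10 - 363/2 + 11/5)) = sqrt(-3068 - 489/4) = sqrt(-12761/4) = I*sqrt(12761)/2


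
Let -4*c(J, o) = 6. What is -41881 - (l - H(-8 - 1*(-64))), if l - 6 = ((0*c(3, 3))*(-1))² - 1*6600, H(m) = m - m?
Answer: -35287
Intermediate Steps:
c(J, o) = -3/2 (c(J, o) = -¼*6 = -3/2)
H(m) = 0
l = -6594 (l = 6 + (((0*(-3/2))*(-1))² - 1*6600) = 6 + ((0*(-1))² - 6600) = 6 + (0² - 6600) = 6 + (0 - 6600) = 6 - 6600 = -6594)
-41881 - (l - H(-8 - 1*(-64))) = -41881 - (-6594 - 1*0) = -41881 - (-6594 + 0) = -41881 - 1*(-6594) = -41881 + 6594 = -35287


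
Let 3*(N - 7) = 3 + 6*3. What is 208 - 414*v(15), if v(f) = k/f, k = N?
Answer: -892/5 ≈ -178.40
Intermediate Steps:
N = 14 (N = 7 + (3 + 6*3)/3 = 7 + (3 + 18)/3 = 7 + (⅓)*21 = 7 + 7 = 14)
k = 14
v(f) = 14/f
208 - 414*v(15) = 208 - 5796/15 = 208 - 414*14/15 = 208 - 1932/5 = -892/5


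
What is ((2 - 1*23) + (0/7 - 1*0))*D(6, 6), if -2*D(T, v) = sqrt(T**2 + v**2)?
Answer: 63*sqrt(2) ≈ 89.095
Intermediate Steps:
D(T, v) = -sqrt(T**2 + v**2)/2
((2 - 1*23) + (0/7 - 1*0))*D(6, 6) = ((2 - 1*23) + (0/7 - 1*0))*(-sqrt(6**2 + 6**2)/2) = ((2 - 23) + (0*(1/7) + 0))*(-sqrt(36 + 36)/2) = (-21 + (0 + 0))*(-3*sqrt(2)) = (-21 + 0)*(-3*sqrt(2)) = -(-63)*sqrt(2) = 63*sqrt(2)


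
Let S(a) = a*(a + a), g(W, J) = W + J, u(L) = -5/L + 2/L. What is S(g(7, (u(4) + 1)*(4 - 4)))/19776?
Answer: 49/9888 ≈ 0.0049555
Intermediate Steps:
u(L) = -3/L
g(W, J) = J + W
S(a) = 2*a² (S(a) = a*(2*a) = 2*a²)
S(g(7, (u(4) + 1)*(4 - 4)))/19776 = (2*((-3/4 + 1)*(4 - 4) + 7)²)/19776 = (2*((-3*¼ + 1)*0 + 7)²)*(1/19776) = (2*((-¾ + 1)*0 + 7)²)*(1/19776) = (2*((¼)*0 + 7)²)*(1/19776) = (2*(0 + 7)²)*(1/19776) = (2*7²)*(1/19776) = (2*49)*(1/19776) = 98*(1/19776) = 49/9888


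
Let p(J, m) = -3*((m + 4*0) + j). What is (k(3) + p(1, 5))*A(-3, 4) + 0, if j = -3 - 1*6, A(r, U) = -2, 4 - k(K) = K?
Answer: -26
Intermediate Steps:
k(K) = 4 - K
j = -9 (j = -3 - 6 = -9)
p(J, m) = 27 - 3*m (p(J, m) = -3*((m + 4*0) - 9) = -3*((m + 0) - 9) = -3*(m - 9) = -3*(-9 + m) = 27 - 3*m)
(k(3) + p(1, 5))*A(-3, 4) + 0 = ((4 - 1*3) + (27 - 3*5))*(-2) + 0 = ((4 - 3) + (27 - 15))*(-2) + 0 = (1 + 12)*(-2) + 0 = 13*(-2) + 0 = -26 + 0 = -26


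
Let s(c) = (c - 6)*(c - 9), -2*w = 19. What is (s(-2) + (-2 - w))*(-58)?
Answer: -5539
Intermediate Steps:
w = -19/2 (w = -½*19 = -19/2 ≈ -9.5000)
s(c) = (-9 + c)*(-6 + c) (s(c) = (-6 + c)*(-9 + c) = (-9 + c)*(-6 + c))
(s(-2) + (-2 - w))*(-58) = ((54 + (-2)² - 15*(-2)) + (-2 - 1*(-19/2)))*(-58) = ((54 + 4 + 30) + (-2 + 19/2))*(-58) = (88 + 15/2)*(-58) = (191/2)*(-58) = -5539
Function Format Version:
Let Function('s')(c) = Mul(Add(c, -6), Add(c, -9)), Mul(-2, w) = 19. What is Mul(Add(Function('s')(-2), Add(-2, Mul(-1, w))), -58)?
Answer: -5539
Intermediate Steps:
w = Rational(-19, 2) (w = Mul(Rational(-1, 2), 19) = Rational(-19, 2) ≈ -9.5000)
Function('s')(c) = Mul(Add(-9, c), Add(-6, c)) (Function('s')(c) = Mul(Add(-6, c), Add(-9, c)) = Mul(Add(-9, c), Add(-6, c)))
Mul(Add(Function('s')(-2), Add(-2, Mul(-1, w))), -58) = Mul(Add(Add(54, Pow(-2, 2), Mul(-15, -2)), Add(-2, Mul(-1, Rational(-19, 2)))), -58) = Mul(Add(Add(54, 4, 30), Add(-2, Rational(19, 2))), -58) = Mul(Add(88, Rational(15, 2)), -58) = Mul(Rational(191, 2), -58) = -5539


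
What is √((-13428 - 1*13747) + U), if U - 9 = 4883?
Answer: I*√22283 ≈ 149.27*I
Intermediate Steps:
U = 4892 (U = 9 + 4883 = 4892)
√((-13428 - 1*13747) + U) = √((-13428 - 1*13747) + 4892) = √((-13428 - 13747) + 4892) = √(-27175 + 4892) = √(-22283) = I*√22283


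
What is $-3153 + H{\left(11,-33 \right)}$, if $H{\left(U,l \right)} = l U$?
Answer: $-3516$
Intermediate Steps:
$H{\left(U,l \right)} = U l$
$-3153 + H{\left(11,-33 \right)} = -3153 + 11 \left(-33\right) = -3153 - 363 = -3516$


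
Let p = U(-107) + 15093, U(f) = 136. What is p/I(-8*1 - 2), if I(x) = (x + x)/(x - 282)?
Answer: 1111717/5 ≈ 2.2234e+5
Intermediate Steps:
I(x) = 2*x/(-282 + x) (I(x) = (2*x)/(-282 + x) = 2*x/(-282 + x))
p = 15229 (p = 136 + 15093 = 15229)
p/I(-8*1 - 2) = 15229/((2*(-8*1 - 2)/(-282 + (-8*1 - 2)))) = 15229/((2*(-8 - 2)/(-282 + (-8 - 2)))) = 15229/((2*(-10)/(-282 - 10))) = 15229/((2*(-10)/(-292))) = 15229/((2*(-10)*(-1/292))) = 15229/(5/73) = 15229*(73/5) = 1111717/5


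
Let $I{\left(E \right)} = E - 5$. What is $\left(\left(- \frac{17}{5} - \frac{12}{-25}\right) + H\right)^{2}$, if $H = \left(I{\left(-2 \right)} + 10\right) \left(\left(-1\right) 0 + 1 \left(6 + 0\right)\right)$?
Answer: $\frac{142129}{625} \approx 227.41$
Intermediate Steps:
$I{\left(E \right)} = -5 + E$
$H = 18$ ($H = \left(\left(-5 - 2\right) + 10\right) \left(\left(-1\right) 0 + 1 \left(6 + 0\right)\right) = \left(-7 + 10\right) \left(0 + 1 \cdot 6\right) = 3 \left(0 + 6\right) = 3 \cdot 6 = 18$)
$\left(\left(- \frac{17}{5} - \frac{12}{-25}\right) + H\right)^{2} = \left(\left(- \frac{17}{5} - \frac{12}{-25}\right) + 18\right)^{2} = \left(\left(\left(-17\right) \frac{1}{5} - - \frac{12}{25}\right) + 18\right)^{2} = \left(\left(- \frac{17}{5} + \frac{12}{25}\right) + 18\right)^{2} = \left(- \frac{73}{25} + 18\right)^{2} = \left(\frac{377}{25}\right)^{2} = \frac{142129}{625}$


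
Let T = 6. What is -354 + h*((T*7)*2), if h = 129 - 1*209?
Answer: -7074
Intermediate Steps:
h = -80 (h = 129 - 209 = -80)
-354 + h*((T*7)*2) = -354 - 80*6*7*2 = -354 - 3360*2 = -354 - 80*84 = -354 - 6720 = -7074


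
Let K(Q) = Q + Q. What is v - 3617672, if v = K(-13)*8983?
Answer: -3851230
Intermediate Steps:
K(Q) = 2*Q
v = -233558 (v = (2*(-13))*8983 = -26*8983 = -233558)
v - 3617672 = -233558 - 3617672 = -3851230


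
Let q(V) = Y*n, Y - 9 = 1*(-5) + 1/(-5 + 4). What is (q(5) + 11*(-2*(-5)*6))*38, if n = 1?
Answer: 25194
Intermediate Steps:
Y = 3 (Y = 9 + (1*(-5) + 1/(-5 + 4)) = 9 + (-5 + 1/(-1)) = 9 + (-5 - 1) = 9 - 6 = 3)
q(V) = 3 (q(V) = 3*1 = 3)
(q(5) + 11*(-2*(-5)*6))*38 = (3 + 11*(-2*(-5)*6))*38 = (3 + 11*(10*6))*38 = (3 + 11*60)*38 = (3 + 660)*38 = 663*38 = 25194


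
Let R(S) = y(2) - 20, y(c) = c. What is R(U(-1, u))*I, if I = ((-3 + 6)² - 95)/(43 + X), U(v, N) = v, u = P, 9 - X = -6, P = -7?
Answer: 774/29 ≈ 26.690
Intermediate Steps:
X = 15 (X = 9 - 1*(-6) = 9 + 6 = 15)
u = -7
R(S) = -18 (R(S) = 2 - 20 = -18)
I = -43/29 (I = ((-3 + 6)² - 95)/(43 + 15) = (3² - 95)/58 = (9 - 95)*(1/58) = -86*1/58 = -43/29 ≈ -1.4828)
R(U(-1, u))*I = -18*(-43/29) = 774/29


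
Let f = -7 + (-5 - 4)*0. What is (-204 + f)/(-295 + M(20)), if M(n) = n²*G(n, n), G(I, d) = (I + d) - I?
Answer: -211/7705 ≈ -0.027385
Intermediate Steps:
G(I, d) = d
f = -7 (f = -7 - 9*0 = -7 + 0 = -7)
M(n) = n³ (M(n) = n²*n = n³)
(-204 + f)/(-295 + M(20)) = (-204 - 7)/(-295 + 20³) = -211/(-295 + 8000) = -211/7705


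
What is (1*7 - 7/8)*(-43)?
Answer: -2107/8 ≈ -263.38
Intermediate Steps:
(1*7 - 7/8)*(-43) = (7 - 7*⅛)*(-43) = (7 - 7/8)*(-43) = (49/8)*(-43) = -2107/8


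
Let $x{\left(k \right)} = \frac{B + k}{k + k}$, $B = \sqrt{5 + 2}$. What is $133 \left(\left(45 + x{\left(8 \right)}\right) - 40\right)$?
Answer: $\frac{1463}{2} + \frac{133 \sqrt{7}}{16} \approx 753.49$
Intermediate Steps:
$B = \sqrt{7} \approx 2.6458$
$x{\left(k \right)} = \frac{k + \sqrt{7}}{2 k}$ ($x{\left(k \right)} = \frac{\sqrt{7} + k}{k + k} = \frac{k + \sqrt{7}}{2 k}$)
$133 \left(\left(45 + x{\left(8 \right)}\right) - 40\right) = 133 \left(\left(45 + \frac{8 + \sqrt{7}}{2 \cdot 8}\right) - 40\right) = 133 \left(\left(45 + \frac{1}{2} \cdot \frac{1}{8} \left(8 + \sqrt{7}\right)\right) - 40\right) = 133 \left(\left(45 + \left(\frac{1}{2} + \frac{\sqrt{7}}{16}\right)\right) - 40\right) = 133 \left(\left(\frac{91}{2} + \frac{\sqrt{7}}{16}\right) - 40\right) = 133 \left(\frac{11}{2} + \frac{\sqrt{7}}{16}\right) = \frac{1463}{2} + \frac{133 \sqrt{7}}{16}$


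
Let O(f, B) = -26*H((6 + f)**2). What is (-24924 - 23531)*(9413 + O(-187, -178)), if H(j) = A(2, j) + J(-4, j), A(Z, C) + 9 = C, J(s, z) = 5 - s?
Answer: 40817183715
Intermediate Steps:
A(Z, C) = -9 + C
H(j) = j (H(j) = (-9 + j) + (5 - 1*(-4)) = (-9 + j) + (5 + 4) = (-9 + j) + 9 = j)
O(f, B) = -26*(6 + f)**2
(-24924 - 23531)*(9413 + O(-187, -178)) = (-24924 - 23531)*(9413 - 26*(6 - 187)**2) = -48455*(9413 - 26*(-181)**2) = -48455*(9413 - 26*32761) = -48455*(9413 - 851786) = -48455*(-842373) = 40817183715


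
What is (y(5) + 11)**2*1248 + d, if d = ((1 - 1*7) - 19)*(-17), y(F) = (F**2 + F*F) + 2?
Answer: 4953737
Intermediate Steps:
y(F) = 2 + 2*F**2 (y(F) = (F**2 + F**2) + 2 = 2*F**2 + 2 = 2 + 2*F**2)
d = 425 (d = ((1 - 7) - 19)*(-17) = (-6 - 19)*(-17) = -25*(-17) = 425)
(y(5) + 11)**2*1248 + d = ((2 + 2*5**2) + 11)**2*1248 + 425 = ((2 + 2*25) + 11)**2*1248 + 425 = ((2 + 50) + 11)**2*1248 + 425 = (52 + 11)**2*1248 + 425 = 63**2*1248 + 425 = 3969*1248 + 425 = 4953312 + 425 = 4953737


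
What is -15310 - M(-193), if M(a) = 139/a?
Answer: -2954691/193 ≈ -15309.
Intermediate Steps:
-15310 - M(-193) = -15310 - 139/(-193) = -15310 - 139*(-1)/193 = -15310 - 1*(-139/193) = -15310 + 139/193 = -2954691/193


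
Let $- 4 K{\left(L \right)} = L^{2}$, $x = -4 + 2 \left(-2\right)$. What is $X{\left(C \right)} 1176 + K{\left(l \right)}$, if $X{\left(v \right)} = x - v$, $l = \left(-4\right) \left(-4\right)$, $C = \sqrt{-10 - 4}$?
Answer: $-9472 - 1176 i \sqrt{14} \approx -9472.0 - 4400.2 i$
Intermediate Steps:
$C = i \sqrt{14}$ ($C = \sqrt{-14} = i \sqrt{14} \approx 3.7417 i$)
$x = -8$ ($x = -4 - 4 = -8$)
$l = 16$
$K{\left(L \right)} = - \frac{L^{2}}{4}$
$X{\left(v \right)} = -8 - v$
$X{\left(C \right)} 1176 + K{\left(l \right)} = \left(-8 - i \sqrt{14}\right) 1176 - \frac{16^{2}}{4} = \left(-8 - i \sqrt{14}\right) 1176 - 64 = \left(-9408 - 1176 i \sqrt{14}\right) - 64 = -9472 - 1176 i \sqrt{14}$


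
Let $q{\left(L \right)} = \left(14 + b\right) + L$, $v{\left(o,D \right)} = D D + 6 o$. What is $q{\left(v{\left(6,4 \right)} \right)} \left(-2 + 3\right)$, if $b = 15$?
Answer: $81$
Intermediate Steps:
$v{\left(o,D \right)} = D^{2} + 6 o$
$q{\left(L \right)} = 29 + L$ ($q{\left(L \right)} = \left(14 + 15\right) + L = 29 + L$)
$q{\left(v{\left(6,4 \right)} \right)} \left(-2 + 3\right) = \left(29 + \left(4^{2} + 6 \cdot 6\right)\right) \left(-2 + 3\right) = \left(29 + \left(16 + 36\right)\right) 1 = \left(29 + 52\right) 1 = 81 \cdot 1 = 81$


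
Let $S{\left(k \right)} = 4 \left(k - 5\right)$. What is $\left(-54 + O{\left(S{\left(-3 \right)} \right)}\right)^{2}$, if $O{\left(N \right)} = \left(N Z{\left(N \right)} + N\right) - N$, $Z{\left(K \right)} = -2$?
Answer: $100$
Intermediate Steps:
$S{\left(k \right)} = -20 + 4 k$ ($S{\left(k \right)} = 4 \left(-5 + k\right) = -20 + 4 k$)
$O{\left(N \right)} = - 2 N$ ($O{\left(N \right)} = \left(N \left(-2\right) + N\right) - N = \left(- 2 N + N\right) - N = - N - N = - 2 N$)
$\left(-54 + O{\left(S{\left(-3 \right)} \right)}\right)^{2} = \left(-54 - 2 \left(-20 + 4 \left(-3\right)\right)\right)^{2} = \left(-54 - 2 \left(-20 - 12\right)\right)^{2} = \left(-54 - -64\right)^{2} = \left(-54 + 64\right)^{2} = 10^{2} = 100$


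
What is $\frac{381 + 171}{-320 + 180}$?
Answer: $- \frac{138}{35} \approx -3.9429$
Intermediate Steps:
$\frac{381 + 171}{-320 + 180} = \frac{552}{-140} = 552 \left(- \frac{1}{140}\right) = - \frac{138}{35}$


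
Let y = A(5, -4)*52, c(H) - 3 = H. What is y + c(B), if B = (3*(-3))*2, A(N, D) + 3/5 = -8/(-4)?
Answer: 289/5 ≈ 57.800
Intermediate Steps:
A(N, D) = 7/5 (A(N, D) = -⅗ - 8/(-4) = -⅗ - 8*(-¼) = -⅗ + 2 = 7/5)
B = -18 (B = -9*2 = -18)
c(H) = 3 + H
y = 364/5 (y = (7/5)*52 = 364/5 ≈ 72.800)
y + c(B) = 364/5 + (3 - 18) = 364/5 - 15 = 289/5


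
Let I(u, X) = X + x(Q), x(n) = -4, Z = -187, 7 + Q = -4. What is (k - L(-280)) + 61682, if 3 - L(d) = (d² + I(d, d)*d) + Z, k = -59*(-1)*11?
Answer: 220061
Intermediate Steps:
Q = -11 (Q = -7 - 4 = -11)
k = 649 (k = 59*11 = 649)
I(u, X) = -4 + X (I(u, X) = X - 4 = -4 + X)
L(d) = 190 - d² - d*(-4 + d) (L(d) = 3 - ((d² + (-4 + d)*d) - 187) = 3 - ((d² + d*(-4 + d)) - 187) = 3 - (-187 + d² + d*(-4 + d)) = 3 + (187 - d² - d*(-4 + d)) = 190 - d² - d*(-4 + d))
(k - L(-280)) + 61682 = (649 - (190 - 1*(-280)² - 1*(-280)*(-4 - 280))) + 61682 = (649 - (190 - 1*78400 - 1*(-280)*(-284))) + 61682 = (649 - (190 - 78400 - 79520)) + 61682 = (649 - 1*(-157730)) + 61682 = (649 + 157730) + 61682 = 158379 + 61682 = 220061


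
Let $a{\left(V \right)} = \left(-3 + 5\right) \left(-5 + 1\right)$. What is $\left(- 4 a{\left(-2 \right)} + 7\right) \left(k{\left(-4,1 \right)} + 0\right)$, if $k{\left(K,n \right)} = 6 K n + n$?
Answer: $-897$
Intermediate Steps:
$a{\left(V \right)} = -8$ ($a{\left(V \right)} = 2 \left(-4\right) = -8$)
$k{\left(K,n \right)} = n + 6 K n$ ($k{\left(K,n \right)} = 6 K n + n = n + 6 K n$)
$\left(- 4 a{\left(-2 \right)} + 7\right) \left(k{\left(-4,1 \right)} + 0\right) = \left(\left(-4\right) \left(-8\right) + 7\right) \left(1 \left(1 + 6 \left(-4\right)\right) + 0\right) = \left(32 + 7\right) \left(1 \left(1 - 24\right) + 0\right) = 39 \left(1 \left(-23\right) + 0\right) = 39 \left(-23 + 0\right) = 39 \left(-23\right) = -897$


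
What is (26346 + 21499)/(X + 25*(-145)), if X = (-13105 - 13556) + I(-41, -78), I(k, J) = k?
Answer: -47845/30327 ≈ -1.5776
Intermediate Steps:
X = -26702 (X = (-13105 - 13556) - 41 = -26661 - 41 = -26702)
(26346 + 21499)/(X + 25*(-145)) = (26346 + 21499)/(-26702 + 25*(-145)) = 47845/(-26702 - 3625) = 47845/(-30327) = 47845*(-1/30327) = -47845/30327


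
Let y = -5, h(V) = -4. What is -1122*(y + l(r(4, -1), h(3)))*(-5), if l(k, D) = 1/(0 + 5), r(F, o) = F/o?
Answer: -26928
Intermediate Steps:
l(k, D) = ⅕ (l(k, D) = 1/5 = ⅕)
-1122*(y + l(r(4, -1), h(3)))*(-5) = -1122*(-5 + ⅕)*(-5) = -(-26928)*(-5)/5 = -1122*24 = -26928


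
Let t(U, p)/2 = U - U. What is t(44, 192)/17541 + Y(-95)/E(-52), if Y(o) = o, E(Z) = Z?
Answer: 95/52 ≈ 1.8269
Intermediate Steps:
t(U, p) = 0 (t(U, p) = 2*(U - U) = 2*0 = 0)
t(44, 192)/17541 + Y(-95)/E(-52) = 0/17541 - 95/(-52) = 0*(1/17541) - 95*(-1/52) = 0 + 95/52 = 95/52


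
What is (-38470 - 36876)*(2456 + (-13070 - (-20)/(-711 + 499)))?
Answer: 42385666262/53 ≈ 7.9973e+8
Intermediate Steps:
(-38470 - 36876)*(2456 + (-13070 - (-20)/(-711 + 499))) = -75346*(2456 + (-13070 - (-20)/(-212))) = -75346*(2456 + (-13070 - (-1)*(-20)/212)) = -75346*(2456 + (-13070 - 1*5/53)) = -75346*(2456 + (-13070 - 5/53)) = -75346*(2456 - 692715/53) = -75346*(-562547/53) = 42385666262/53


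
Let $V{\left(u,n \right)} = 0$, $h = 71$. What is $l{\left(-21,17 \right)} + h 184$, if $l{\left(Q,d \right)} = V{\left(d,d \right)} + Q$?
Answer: $13043$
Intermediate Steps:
$l{\left(Q,d \right)} = Q$ ($l{\left(Q,d \right)} = 0 + Q = Q$)
$l{\left(-21,17 \right)} + h 184 = -21 + 71 \cdot 184 = -21 + 13064 = 13043$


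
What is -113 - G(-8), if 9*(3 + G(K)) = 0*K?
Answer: -110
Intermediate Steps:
G(K) = -3 (G(K) = -3 + (0*K)/9 = -3 + (⅑)*0 = -3 + 0 = -3)
-113 - G(-8) = -113 - 1*(-3) = -113 + 3 = -110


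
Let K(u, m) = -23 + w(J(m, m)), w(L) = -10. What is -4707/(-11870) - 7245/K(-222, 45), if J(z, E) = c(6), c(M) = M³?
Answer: 28717827/130570 ≈ 219.94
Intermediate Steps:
J(z, E) = 216 (J(z, E) = 6³ = 216)
K(u, m) = -33 (K(u, m) = -23 - 10 = -33)
-4707/(-11870) - 7245/K(-222, 45) = -4707/(-11870) - 7245/(-33) = -4707*(-1/11870) - 7245*(-1/33) = 4707/11870 + 2415/11 = 28717827/130570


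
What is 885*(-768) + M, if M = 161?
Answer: -679519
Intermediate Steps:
885*(-768) + M = 885*(-768) + 161 = -679680 + 161 = -679519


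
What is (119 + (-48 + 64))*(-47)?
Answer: -6345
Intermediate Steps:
(119 + (-48 + 64))*(-47) = (119 + 16)*(-47) = 135*(-47) = -6345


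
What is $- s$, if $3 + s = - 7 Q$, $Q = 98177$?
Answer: $687242$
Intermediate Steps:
$s = -687242$ ($s = -3 - 687239 = -687242$)
$- s = \left(-1\right) \left(-687242\right) = 687242$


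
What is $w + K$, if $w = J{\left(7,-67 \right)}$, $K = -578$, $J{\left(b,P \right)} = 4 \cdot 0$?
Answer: $-578$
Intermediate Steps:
$J{\left(b,P \right)} = 0$
$w = 0$
$w + K = 0 - 578 = -578$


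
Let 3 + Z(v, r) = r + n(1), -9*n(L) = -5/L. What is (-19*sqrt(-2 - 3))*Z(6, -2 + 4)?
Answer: 76*I*sqrt(5)/9 ≈ 18.882*I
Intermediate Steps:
n(L) = 5/(9*L) (n(L) = -(-5)/(9*L) = 5/(9*L))
Z(v, r) = -22/9 + r (Z(v, r) = -3 + (r + (5/9)/1) = -3 + (r + (5/9)*1) = -3 + (r + 5/9) = -3 + (5/9 + r) = -22/9 + r)
(-19*sqrt(-2 - 3))*Z(6, -2 + 4) = (-19*sqrt(-2 - 3))*(-22/9 + (-2 + 4)) = (-19*I*sqrt(5))*(-22/9 + 2) = -19*I*sqrt(5)*(-4/9) = 76*I*sqrt(5)/9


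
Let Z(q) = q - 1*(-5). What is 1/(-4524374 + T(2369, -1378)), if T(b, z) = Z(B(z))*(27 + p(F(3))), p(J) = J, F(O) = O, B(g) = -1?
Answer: -1/4524254 ≈ -2.2103e-7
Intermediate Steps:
Z(q) = 5 + q (Z(q) = q + 5 = 5 + q)
T(b, z) = 120 (T(b, z) = (5 - 1)*(27 + 3) = 4*30 = 120)
1/(-4524374 + T(2369, -1378)) = 1/(-4524374 + 120) = 1/(-4524254) = -1/4524254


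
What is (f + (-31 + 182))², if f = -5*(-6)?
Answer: 32761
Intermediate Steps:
f = 30
(f + (-31 + 182))² = (30 + (-31 + 182))² = (30 + 151)² = 181² = 32761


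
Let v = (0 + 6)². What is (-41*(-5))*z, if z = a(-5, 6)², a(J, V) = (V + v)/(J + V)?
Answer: 361620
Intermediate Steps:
v = 36 (v = 6² = 36)
a(J, V) = (36 + V)/(J + V) (a(J, V) = (V + 36)/(J + V) = (36 + V)/(J + V))
z = 1764 (z = ((36 + 6)/(-5 + 6))² = (42/1)² = (1*42)² = 42² = 1764)
(-41*(-5))*z = -41*(-5)*1764 = 205*1764 = 361620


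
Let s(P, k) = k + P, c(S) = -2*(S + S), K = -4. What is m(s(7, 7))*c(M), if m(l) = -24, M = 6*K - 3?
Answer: -2592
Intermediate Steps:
M = -27 (M = 6*(-4) - 3 = -24 - 3 = -27)
c(S) = -4*S
s(P, k) = P + k
m(s(7, 7))*c(M) = -(-96)*(-27) = -24*108 = -2592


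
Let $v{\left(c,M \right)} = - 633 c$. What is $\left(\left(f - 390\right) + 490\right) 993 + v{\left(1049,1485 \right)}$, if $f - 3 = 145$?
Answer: $-417753$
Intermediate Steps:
$f = 148$ ($f = 3 + 145 = 148$)
$\left(\left(f - 390\right) + 490\right) 993 + v{\left(1049,1485 \right)} = \left(\left(148 - 390\right) + 490\right) 993 - 664017 = \left(-242 + 490\right) 993 - 664017 = 248 \cdot 993 - 664017 = 246264 - 664017 = -417753$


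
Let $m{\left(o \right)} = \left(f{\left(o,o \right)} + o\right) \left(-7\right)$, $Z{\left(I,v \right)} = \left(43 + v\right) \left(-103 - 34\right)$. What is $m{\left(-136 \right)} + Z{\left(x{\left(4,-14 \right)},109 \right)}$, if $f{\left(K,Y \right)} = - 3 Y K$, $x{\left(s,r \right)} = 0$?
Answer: $368544$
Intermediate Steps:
$Z{\left(I,v \right)} = -5891 - 137 v$ ($Z{\left(I,v \right)} = \left(43 + v\right) \left(-137\right) = -5891 - 137 v$)
$f{\left(K,Y \right)} = - 3 K Y$
$m{\left(o \right)} = - 7 o + 21 o^{2}$ ($m{\left(o \right)} = \left(- 3 o o + o\right) \left(-7\right) = \left(- 3 o^{2} + o\right) \left(-7\right) = \left(o - 3 o^{2}\right) \left(-7\right) = - 7 o + 21 o^{2}$)
$m{\left(-136 \right)} + Z{\left(x{\left(4,-14 \right)},109 \right)} = 7 \left(-136\right) \left(-1 + 3 \left(-136\right)\right) - 20824 = 7 \left(-136\right) \left(-1 - 408\right) - 20824 = 7 \left(-136\right) \left(-409\right) - 20824 = 389368 - 20824 = 368544$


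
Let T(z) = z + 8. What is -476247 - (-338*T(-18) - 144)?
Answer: -479483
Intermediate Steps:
T(z) = 8 + z
-476247 - (-338*T(-18) - 144) = -476247 - (-338*(8 - 18) - 144) = -476247 - (-338*(-10) - 144) = -476247 - (3380 - 144) = -476247 - 1*3236 = -476247 - 3236 = -479483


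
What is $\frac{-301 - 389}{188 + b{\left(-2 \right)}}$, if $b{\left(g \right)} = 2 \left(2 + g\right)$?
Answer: $- \frac{345}{94} \approx -3.6702$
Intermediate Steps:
$b{\left(g \right)} = 4 + 2 g$
$\frac{-301 - 389}{188 + b{\left(-2 \right)}} = \frac{-301 - 389}{188 + \left(4 + 2 \left(-2\right)\right)} = - \frac{690}{188 + \left(4 - 4\right)} = - \frac{690}{188 + 0} = - \frac{690}{188} = \left(-690\right) \frac{1}{188} = - \frac{345}{94}$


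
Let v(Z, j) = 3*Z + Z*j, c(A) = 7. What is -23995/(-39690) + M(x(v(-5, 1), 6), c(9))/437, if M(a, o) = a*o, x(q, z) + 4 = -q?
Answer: 2986219/3468906 ≈ 0.86085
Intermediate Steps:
x(q, z) = -4 - q
-23995/(-39690) + M(x(v(-5, 1), 6), c(9))/437 = -23995/(-39690) + ((-4 - (-5)*(3 + 1))*7)/437 = -23995*(-1/39690) + ((-4 - (-5)*4)*7)*(1/437) = 4799/7938 + ((-4 - 1*(-20))*7)*(1/437) = 4799/7938 + ((-4 + 20)*7)*(1/437) = 4799/7938 + (16*7)*(1/437) = 4799/7938 + 112*(1/437) = 4799/7938 + 112/437 = 2986219/3468906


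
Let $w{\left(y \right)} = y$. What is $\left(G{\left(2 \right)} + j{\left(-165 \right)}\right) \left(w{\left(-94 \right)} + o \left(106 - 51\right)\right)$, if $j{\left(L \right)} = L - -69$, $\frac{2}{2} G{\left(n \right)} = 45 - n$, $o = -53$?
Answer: $159477$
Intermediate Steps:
$G{\left(n \right)} = 45 - n$
$j{\left(L \right)} = 69 + L$ ($j{\left(L \right)} = L + 69 = 69 + L$)
$\left(G{\left(2 \right)} + j{\left(-165 \right)}\right) \left(w{\left(-94 \right)} + o \left(106 - 51\right)\right) = \left(\left(45 - 2\right) + \left(69 - 165\right)\right) \left(-94 - 53 \left(106 - 51\right)\right) = \left(\left(45 - 2\right) - 96\right) \left(-94 - 2915\right) = \left(43 - 96\right) \left(-94 - 2915\right) = \left(-53\right) \left(-3009\right) = 159477$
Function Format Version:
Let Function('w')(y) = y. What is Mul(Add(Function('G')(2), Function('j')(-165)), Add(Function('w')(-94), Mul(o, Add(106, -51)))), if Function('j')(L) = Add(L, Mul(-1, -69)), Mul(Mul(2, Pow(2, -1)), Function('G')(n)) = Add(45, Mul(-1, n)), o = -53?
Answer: 159477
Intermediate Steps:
Function('G')(n) = Add(45, Mul(-1, n))
Function('j')(L) = Add(69, L) (Function('j')(L) = Add(L, 69) = Add(69, L))
Mul(Add(Function('G')(2), Function('j')(-165)), Add(Function('w')(-94), Mul(o, Add(106, -51)))) = Mul(Add(Add(45, Mul(-1, 2)), Add(69, -165)), Add(-94, Mul(-53, Add(106, -51)))) = Mul(Add(Add(45, -2), -96), Add(-94, Mul(-53, 55))) = Mul(Add(43, -96), Add(-94, -2915)) = Mul(-53, -3009) = 159477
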